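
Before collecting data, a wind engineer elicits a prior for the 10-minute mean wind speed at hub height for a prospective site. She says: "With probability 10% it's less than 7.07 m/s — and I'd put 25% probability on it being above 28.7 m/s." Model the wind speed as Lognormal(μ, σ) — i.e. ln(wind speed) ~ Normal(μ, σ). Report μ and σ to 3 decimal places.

If T ~ Lognormal(μ,σ) then ln T ~ Normal(μ,σ), so the p-quantile of ln T is μ + z_p·σ.
ln(7.07) = 1.956 and ln(28.7) = 3.357; z_{0.1} = -1.282, z_{0.75} = 0.6745.
σ = (3.357 − 1.956)/(0.6745 − (-1.282)) = 0.716.
μ = 1.956 − (-1.282)·0.716 = 2.874.

μ ≈ 2.874, σ ≈ 0.716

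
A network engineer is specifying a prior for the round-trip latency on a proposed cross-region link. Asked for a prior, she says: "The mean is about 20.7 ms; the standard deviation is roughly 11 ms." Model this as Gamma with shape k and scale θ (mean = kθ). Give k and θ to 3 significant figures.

For Gamma(k, scale θ): mean = kθ, variance = kθ², so CV = 1/√k.
CV = SD/mean = 11/20.7 = 0.5314, hence k = 1/CV² = 3.54.
Then θ = mean/k = 20.7/3.54 = 5.85.

k ≈ 3.54, θ ≈ 5.85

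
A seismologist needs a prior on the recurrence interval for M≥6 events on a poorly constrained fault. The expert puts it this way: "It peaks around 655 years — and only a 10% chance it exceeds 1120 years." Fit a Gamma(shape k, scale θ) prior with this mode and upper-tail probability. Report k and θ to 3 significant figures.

Gamma(k,θ) with k>1 has mode (k−1)θ, so θ = 655/(k−1).
Need P(X < 1120) = 0.9 with θ tied to k this way. Start at k = 2, θ = 655: P(X<1120) ≈ 0.510.
Too low — raise k to concentrate. Iterating converges to k ≈ 7.58.
Then θ = 655/(7.58−1) ≈ 99.5.

k ≈ 7.58, θ ≈ 99.5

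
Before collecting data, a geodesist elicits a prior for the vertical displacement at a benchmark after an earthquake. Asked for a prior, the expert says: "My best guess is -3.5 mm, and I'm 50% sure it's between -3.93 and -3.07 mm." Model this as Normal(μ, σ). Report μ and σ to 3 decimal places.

A symmetric 50% interval runs μ ± z·σ with z = 0.6745.
Half-width = 0.43, so σ = 0.43/0.6745 = 0.638.
μ is the stated best guess, -3.500.

μ = -3.500, σ = 0.638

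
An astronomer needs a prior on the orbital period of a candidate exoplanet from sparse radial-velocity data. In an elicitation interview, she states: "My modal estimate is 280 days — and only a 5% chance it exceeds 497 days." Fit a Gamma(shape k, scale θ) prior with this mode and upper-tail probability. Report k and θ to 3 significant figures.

Gamma(k,θ) with k>1 has mode (k−1)θ, so θ = 280/(k−1).
Need P(X < 497) = 0.95 with θ tied to k this way. Start at k = 2, θ = 280: P(X<497) ≈ 0.530.
Too low — raise k to concentrate. Iterating converges to k ≈ 9.47.
Then θ = 280/(9.47−1) ≈ 33.1.

k ≈ 9.47, θ ≈ 33.1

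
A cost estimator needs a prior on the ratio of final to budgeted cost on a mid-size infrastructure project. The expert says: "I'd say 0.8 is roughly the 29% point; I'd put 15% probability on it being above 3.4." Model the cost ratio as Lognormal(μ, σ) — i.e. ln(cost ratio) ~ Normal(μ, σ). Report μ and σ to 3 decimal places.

If T ~ Lognormal(μ,σ) then ln T ~ Normal(μ,σ), so the p-quantile of ln T is μ + z_p·σ.
ln(0.8) = -0.2231 and ln(3.4) = 1.224; z_{0.29} = -0.5534, z_{0.85} = 1.036.
σ = (1.224 − -0.2231)/(1.036 − (-0.5534)) = 0.910.
μ = -0.2231 − (-0.5534)·0.910 = 0.281.

μ ≈ 0.281, σ ≈ 0.910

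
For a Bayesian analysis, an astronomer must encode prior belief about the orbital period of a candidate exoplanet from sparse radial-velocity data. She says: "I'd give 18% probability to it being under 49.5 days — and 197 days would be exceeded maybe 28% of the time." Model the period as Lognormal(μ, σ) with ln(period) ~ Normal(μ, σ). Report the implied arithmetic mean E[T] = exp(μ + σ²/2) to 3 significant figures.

E[T] ≈ 176 days

If T ~ Lognormal(μ,σ) then ln T ~ Normal(μ,σ), so the p-quantile of ln T is μ + z_p·σ.
ln(49.5) = 3.902 and ln(197) = 5.283; z_{0.18} = -0.9154, z_{0.72} = 0.5828.
σ = (5.283 − 3.902)/(0.5828 − (-0.9154)) = 0.922.
μ = 3.902 − (-0.9154)·0.922 = 4.746.
E[T] = exp(μ + σ²/2) = exp(4.746 + 0.4250) = 176 days.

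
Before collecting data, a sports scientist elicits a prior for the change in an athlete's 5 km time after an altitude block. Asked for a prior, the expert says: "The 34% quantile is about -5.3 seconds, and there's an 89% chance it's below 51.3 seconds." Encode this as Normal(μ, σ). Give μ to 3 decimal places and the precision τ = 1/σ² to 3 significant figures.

For Normal(μ,σ), the p-quantile is μ + z_p·σ. Here z_{0.34} = -0.4125, z_{0.89} = 1.227.
So -5.3 = μ − 0.4125σ and 51.3 = μ + 1.227σ.
Subtracting: σ = (51.3 − -5.3)/(1.227 − (-0.4125)) = 34.533.
Then μ = -5.3 − (-0.4125)·34.533 = 8.944.
Precision τ = 1/σ² = 1/34.53² = 0.000839.

μ = 8.944, τ = 0.000839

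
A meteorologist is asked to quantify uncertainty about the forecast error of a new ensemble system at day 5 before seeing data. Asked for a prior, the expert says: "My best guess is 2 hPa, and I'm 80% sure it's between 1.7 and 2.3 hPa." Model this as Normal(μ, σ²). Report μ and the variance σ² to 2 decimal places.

A symmetric 80% interval runs μ ± z·σ with z = 1.282.
Half-width = 0.3, so σ = 0.3/1.282 = 0.234 and σ² = 0.05.
μ is the stated best guess, 2.00.

μ = 2.00, σ² = 0.05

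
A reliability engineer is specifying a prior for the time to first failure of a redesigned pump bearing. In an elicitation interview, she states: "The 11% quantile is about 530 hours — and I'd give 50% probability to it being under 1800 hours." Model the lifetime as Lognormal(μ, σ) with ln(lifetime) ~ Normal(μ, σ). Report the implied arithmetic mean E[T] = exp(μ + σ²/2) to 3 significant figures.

E[T] ≈ 2960 hours

If T ~ Lognormal(μ,σ) then ln T ~ Normal(μ,σ), so the p-quantile of ln T is μ + z_p·σ.
ln(530) = 6.273 and ln(1800) = 7.496; z_{0.11} = -1.227, z_{0.5} = 0.
σ = (7.496 − 6.273)/(0 − (-1.227)) = 0.997.
μ = 6.273 − (-1.227)·0.997 = 7.496.
E[T] = exp(μ + σ²/2) = exp(7.496 + 0.4969) = 2960 hours.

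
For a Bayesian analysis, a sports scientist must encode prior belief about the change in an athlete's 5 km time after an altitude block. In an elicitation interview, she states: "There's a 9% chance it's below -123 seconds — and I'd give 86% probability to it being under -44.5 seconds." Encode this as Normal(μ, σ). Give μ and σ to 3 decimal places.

μ = -79.528, σ = 32.424

For Normal(μ,σ), the p-quantile is μ + z_p·σ. Here z_{0.09} = -1.341, z_{0.86} = 1.08.
So -123 = μ − 1.341σ and -44.5 = μ + 1.08σ.
Subtracting: σ = (-44.5 − -123)/(1.08 − (-1.341)) = 32.424.
Then μ = -123 − (-1.341)·32.424 = -79.528.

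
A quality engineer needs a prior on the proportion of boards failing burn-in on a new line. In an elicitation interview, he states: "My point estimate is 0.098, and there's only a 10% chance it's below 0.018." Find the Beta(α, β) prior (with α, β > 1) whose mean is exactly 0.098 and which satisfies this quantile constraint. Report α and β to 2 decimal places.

α ≈ 1.35, β ≈ 12.40

With mean 0.098 fixed, write α = 0.098s, β = 0.902s where s = α+β.
Need P(θ < 0.018) = 0.1 under Beta(0.098s, 0.902s). Normal approximation: (q−m)/√(m(1−m)/s) ≈ z_{0.1} = -1.28, so s ≈ 0.098·0.902·(-1.28)²/(0.018−0.098)² = 22.7.
At s = 22.7: P(θ<0.018) ≈ 0.037. Adjusting to match 0.1 gives s ≈ 13.75.
So α = 0.098·13.75 ≈ 1.35, β = 0.902·13.75 ≈ 12.40.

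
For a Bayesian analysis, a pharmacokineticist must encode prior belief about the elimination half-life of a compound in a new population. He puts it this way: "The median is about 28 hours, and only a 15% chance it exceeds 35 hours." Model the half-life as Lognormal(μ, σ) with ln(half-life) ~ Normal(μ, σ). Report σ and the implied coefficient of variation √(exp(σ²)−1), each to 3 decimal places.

σ ≈ 0.215, CV ≈ 0.218

If T ~ Lognormal(μ,σ) then ln T ~ Normal(μ,σ), so the p-quantile of ln T is μ + z_p·σ.
ln(28) = 3.332 and ln(35) = 3.555; z_{0.5} = 0, z_{0.85} = 1.036.
σ = (3.555 − 3.332)/(1.036 − (0)) = 0.215.
μ = 3.332 − (0)·0.215 = 3.332.
CV = √(exp(σ²)−1) = √(exp(0.0464)−1) = 0.218.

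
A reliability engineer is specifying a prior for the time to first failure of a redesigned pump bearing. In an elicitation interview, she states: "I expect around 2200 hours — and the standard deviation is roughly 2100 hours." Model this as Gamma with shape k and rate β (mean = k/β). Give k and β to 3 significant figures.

For Gamma(k, rate β): mean = k/β, variance = k/β², so CV = 1/√k.
CV = SD/mean = 2100/2200 = 0.9545, hence k = 1/CV² = 1.1.
Then β = k/mean = 1.1/2200 = 0.000499.

k ≈ 1.1, β ≈ 0.000499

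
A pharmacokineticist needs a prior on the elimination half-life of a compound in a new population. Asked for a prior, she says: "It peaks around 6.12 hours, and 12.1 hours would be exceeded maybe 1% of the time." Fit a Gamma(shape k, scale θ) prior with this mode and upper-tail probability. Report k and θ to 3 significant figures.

Gamma(k,θ) with k>1 has mode (k−1)θ, so θ = 6.12/(k−1).
Need P(X < 12.1) = 0.99 with θ tied to k this way. Start at k = 2, θ = 6.12: P(X<12.1) ≈ 0.588.
Too low — raise k to concentrate. Iterating converges to k ≈ 11.6.
Then θ = 6.12/(11.6−1) ≈ 0.578.

k ≈ 11.6, θ ≈ 0.578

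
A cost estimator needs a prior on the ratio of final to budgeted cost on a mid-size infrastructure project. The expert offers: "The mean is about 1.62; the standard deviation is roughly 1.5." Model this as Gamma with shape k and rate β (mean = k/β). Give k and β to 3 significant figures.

For Gamma(k, rate β): mean = k/β, variance = k/β², so CV = 1/√k.
CV = SD/mean = 1.5/1.62 = 0.9259, hence k = 1/CV² = 1.17.
Then β = k/mean = 1.17/1.62 = 0.72.

k ≈ 1.17, β ≈ 0.72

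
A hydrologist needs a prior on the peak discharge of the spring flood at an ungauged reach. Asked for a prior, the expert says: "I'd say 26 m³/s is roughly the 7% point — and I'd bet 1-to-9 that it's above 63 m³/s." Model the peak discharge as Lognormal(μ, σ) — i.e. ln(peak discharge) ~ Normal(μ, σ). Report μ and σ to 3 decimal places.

μ ≈ 3.732, σ ≈ 0.321

If T ~ Lognormal(μ,σ) then ln T ~ Normal(μ,σ), so the p-quantile of ln T is μ + z_p·σ.
ln(26) = 3.258 and ln(63) = 4.143; z_{0.07} = -1.476, z_{0.9} = 1.282.
σ = (4.143 − 3.258)/(1.282 − (-1.476)) = 0.321.
μ = 3.258 − (-1.476)·0.321 = 3.732.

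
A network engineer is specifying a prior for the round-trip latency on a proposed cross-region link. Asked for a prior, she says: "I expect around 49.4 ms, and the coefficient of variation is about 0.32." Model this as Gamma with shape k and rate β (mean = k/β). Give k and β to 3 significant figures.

For Gamma(k, rate β): mean = k/β, variance = k/β², so CV = 1/√k.
CV = 0.32, hence k = 1/CV² = 9.77.
Then β = k/mean = 9.77/49.4 = 0.198.

k ≈ 9.77, β ≈ 0.198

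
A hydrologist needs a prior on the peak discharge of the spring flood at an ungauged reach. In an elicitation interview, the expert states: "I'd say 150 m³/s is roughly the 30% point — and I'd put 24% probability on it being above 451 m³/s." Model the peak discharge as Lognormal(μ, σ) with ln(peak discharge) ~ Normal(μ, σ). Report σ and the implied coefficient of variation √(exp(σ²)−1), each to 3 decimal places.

If T ~ Lognormal(μ,σ) then ln T ~ Normal(μ,σ), so the p-quantile of ln T is μ + z_p·σ.
ln(150) = 5.011 and ln(451) = 6.111; z_{0.3} = -0.5244, z_{0.76} = 0.7063.
σ = (6.111 − 5.011)/(0.7063 − (-0.5244)) = 0.894.
μ = 5.011 − (-0.5244)·0.894 = 5.480.
CV = √(exp(σ²)−1) = √(exp(0.8001)−1) = 1.107.

σ ≈ 0.894, CV ≈ 1.107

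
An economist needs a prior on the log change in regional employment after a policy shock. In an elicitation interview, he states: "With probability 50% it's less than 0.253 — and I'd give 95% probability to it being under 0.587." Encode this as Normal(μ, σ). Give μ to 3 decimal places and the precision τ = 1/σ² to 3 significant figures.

μ = 0.253, τ = 24.3

The p-quantile of Normal(μ,σ) is μ + z_p·σ, with z_{0.5} = 0 and z_{0.95} = 1.645.
Eliminate σ: μ = (z₂·x₁ − z₁·x₂)/(z₂ − z₁) = (1.645·0.253 − (0)·0.587)/1.645 = 0.253.
Then σ = (x₂ − x₁)/(z₂ − z₁) = (0.587 − 0.253)/1.645 = 0.203.
Precision τ = 1/σ² = 1/0.2031² = 24.3.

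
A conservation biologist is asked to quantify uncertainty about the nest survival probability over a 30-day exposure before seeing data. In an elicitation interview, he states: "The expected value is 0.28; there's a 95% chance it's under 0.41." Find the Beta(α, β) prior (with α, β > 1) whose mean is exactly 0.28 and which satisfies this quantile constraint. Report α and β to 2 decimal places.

α ≈ 9.82, β ≈ 25.25

With mean 0.28 fixed, write α = 0.28s, β = 0.72s where s = α+β.
Need P(θ < 0.41) = 0.95 under Beta(0.28s, 0.72s). Normal approximation: (q−m)/√(m(1−m)/s) ≈ z_{0.95} = 1.64, so s ≈ 0.28·0.72·(1.64)²/(0.41−0.28)² = 32.3.
At s = 32.3: P(θ<0.41) ≈ 0.943. Adjusting to match 0.95 gives s ≈ 35.08.
So α = 0.28·35.08 ≈ 9.82, β = 0.72·35.08 ≈ 25.25.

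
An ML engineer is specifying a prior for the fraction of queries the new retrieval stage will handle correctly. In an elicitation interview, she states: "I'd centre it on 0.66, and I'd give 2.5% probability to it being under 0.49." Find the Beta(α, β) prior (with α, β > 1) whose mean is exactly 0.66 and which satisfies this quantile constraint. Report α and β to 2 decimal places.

α ≈ 21.06, β ≈ 10.85

With mean 0.66 fixed, write α = 0.66s, β = 0.34s where s = α+β.
Need P(θ < 0.49) = 0.025 under Beta(0.66s, 0.34s). Normal approximation: (q−m)/√(m(1−m)/s) ≈ z_{0.025} = -1.96, so s ≈ 0.66·0.34·(-1.96)²/(0.49−0.66)² = 29.8.
At s = 29.8: P(θ<0.49) ≈ 0.029. Adjusting to match 0.025 gives s ≈ 31.91.
So α = 0.66·31.91 ≈ 21.06, β = 0.34·31.91 ≈ 10.85.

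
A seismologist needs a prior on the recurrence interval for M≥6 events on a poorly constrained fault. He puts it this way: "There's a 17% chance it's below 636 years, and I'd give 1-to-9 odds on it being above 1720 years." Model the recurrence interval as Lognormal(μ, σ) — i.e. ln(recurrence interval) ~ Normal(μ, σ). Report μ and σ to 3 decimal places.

If T ~ Lognormal(μ,σ) then ln T ~ Normal(μ,σ), so the p-quantile of ln T is μ + z_p·σ.
ln(636) = 6.455 and ln(1720) = 7.45; z_{0.17} = -0.9542, z_{0.9} = 1.282.
σ = (7.45 − 6.455)/(1.282 − (-0.9542)) = 0.445.
μ = 6.455 − (-0.9542)·0.445 = 6.880.

μ ≈ 6.880, σ ≈ 0.445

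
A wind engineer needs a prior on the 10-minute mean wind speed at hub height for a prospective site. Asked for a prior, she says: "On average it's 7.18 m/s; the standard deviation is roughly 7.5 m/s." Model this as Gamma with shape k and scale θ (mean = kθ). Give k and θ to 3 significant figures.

For Gamma(k, scale θ): mean = kθ, variance = kθ², so CV = 1/√k.
CV = SD/mean = 7.5/7.18 = 1.045, hence k = 1/CV² = 0.916.
Then θ = mean/k = 7.18/0.916 = 7.83.

k ≈ 0.916, θ ≈ 7.83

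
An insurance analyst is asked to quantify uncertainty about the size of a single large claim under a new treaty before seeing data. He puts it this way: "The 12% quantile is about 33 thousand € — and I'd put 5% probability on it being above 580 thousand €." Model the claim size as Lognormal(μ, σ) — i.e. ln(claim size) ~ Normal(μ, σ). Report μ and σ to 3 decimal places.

μ ≈ 4.691, σ ≈ 1.017

If T ~ Lognormal(μ,σ) then ln T ~ Normal(μ,σ), so the p-quantile of ln T is μ + z_p·σ.
ln(33) = 3.497 and ln(580) = 6.363; z_{0.12} = -1.175, z_{0.95} = 1.645.
σ = (6.363 − 3.497)/(1.645 − (-1.175)) = 1.017.
μ = 3.497 − (-1.175)·1.017 = 4.691.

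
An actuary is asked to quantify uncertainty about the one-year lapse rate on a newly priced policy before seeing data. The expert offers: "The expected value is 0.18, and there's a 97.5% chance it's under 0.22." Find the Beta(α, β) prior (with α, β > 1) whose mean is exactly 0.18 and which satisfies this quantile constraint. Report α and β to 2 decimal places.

α ≈ 68.82, β ≈ 313.49

With mean 0.18 fixed, write α = 0.18s, β = 0.82s where s = α+β.
Need P(θ < 0.22) = 0.975 under Beta(0.18s, 0.82s). Normal approximation: (q−m)/√(m(1−m)/s) ≈ z_{0.975} = 1.96, so s ≈ 0.18·0.82·(1.96)²/(0.22−0.18)² = 354.4.
At s = 354.4: P(θ<0.22) ≈ 0.971. Adjusting to match 0.975 gives s ≈ 382.31.
So α = 0.18·382.31 ≈ 68.82, β = 0.82·382.31 ≈ 313.49.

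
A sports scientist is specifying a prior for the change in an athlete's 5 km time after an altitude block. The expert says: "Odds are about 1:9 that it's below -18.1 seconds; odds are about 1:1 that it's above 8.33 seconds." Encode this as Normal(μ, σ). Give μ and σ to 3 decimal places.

For Normal(μ,σ), the p-quantile is μ + z_p·σ. Here z_{0.1} = -1.282, z_{0.5} = 0.
So -18.1 = μ − 1.282σ and 8.33 = μ + 0σ.
Subtracting: σ = (8.33 − -18.1)/(0 − (-1.282)) = 20.623.
Then μ = -18.1 − (-1.282)·20.623 = 8.330.

μ = 8.330, σ = 20.623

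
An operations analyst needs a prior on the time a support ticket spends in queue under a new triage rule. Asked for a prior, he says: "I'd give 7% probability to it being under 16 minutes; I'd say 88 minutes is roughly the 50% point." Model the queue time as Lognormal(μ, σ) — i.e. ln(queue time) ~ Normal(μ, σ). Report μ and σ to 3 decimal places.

If T ~ Lognormal(μ,σ) then ln T ~ Normal(μ,σ), so the p-quantile of ln T is μ + z_p·σ.
ln(16) = 2.773 and ln(88) = 4.477; z_{0.07} = -1.476, z_{0.5} = 0.
σ = (4.477 − 2.773)/(0 − (-1.476)) = 1.155.
μ = 2.773 − (-1.476)·1.155 = 4.477.

μ ≈ 4.477, σ ≈ 1.155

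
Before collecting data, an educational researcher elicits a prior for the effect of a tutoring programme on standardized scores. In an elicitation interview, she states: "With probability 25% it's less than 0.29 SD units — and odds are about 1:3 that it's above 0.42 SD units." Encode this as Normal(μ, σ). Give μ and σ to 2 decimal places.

μ = 0.35, σ = 0.10

For Normal(μ,σ), the p-quantile is μ + z_p·σ. Here z_{0.25} = -0.6745, z_{0.75} = 0.6745.
So 0.29 = μ − 0.6745σ and 0.42 = μ + 0.6745σ.
Subtracting: σ = (0.42 − 0.29)/(0.6745 − (-0.6745)) = 0.10.
Then μ = 0.29 − (-0.6745)·0.10 = 0.35.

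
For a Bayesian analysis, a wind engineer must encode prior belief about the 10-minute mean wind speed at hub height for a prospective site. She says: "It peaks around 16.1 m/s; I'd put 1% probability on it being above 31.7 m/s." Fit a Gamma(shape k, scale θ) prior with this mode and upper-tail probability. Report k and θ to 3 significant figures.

Gamma(k,θ) with k>1 has mode (k−1)θ, so θ = 16.1/(k−1).
Need P(X < 31.7) = 0.99 with θ tied to k this way. Start at k = 2, θ = 16.1: P(X<31.7) ≈ 0.586.
Too low — raise k to concentrate. Iterating converges to k ≈ 11.7.
Then θ = 16.1/(11.7−1) ≈ 1.5.

k ≈ 11.7, θ ≈ 1.5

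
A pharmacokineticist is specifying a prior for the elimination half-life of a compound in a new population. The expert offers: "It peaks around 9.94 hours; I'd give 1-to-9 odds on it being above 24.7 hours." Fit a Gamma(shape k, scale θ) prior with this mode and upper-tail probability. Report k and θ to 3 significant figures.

Gamma(k,θ) with k>1 has mode (k−1)θ, so θ = 9.94/(k−1).
Need P(X < 24.7) = 0.9 with θ tied to k this way. Start at k = 2, θ = 9.94: P(X<24.7) ≈ 0.710.
Too low — raise k to concentrate. Iterating converges to k ≈ 3.32.
Then θ = 9.94/(3.32−1) ≈ 4.29.

k ≈ 3.32, θ ≈ 4.29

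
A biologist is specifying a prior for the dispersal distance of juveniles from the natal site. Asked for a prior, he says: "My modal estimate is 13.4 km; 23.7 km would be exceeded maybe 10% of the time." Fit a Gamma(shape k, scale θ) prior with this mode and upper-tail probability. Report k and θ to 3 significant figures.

k ≈ 6.85, θ ≈ 2.29

Gamma(k,θ) with k>1 has mode (k−1)θ, so θ = 13.4/(k−1).
Need P(X < 23.7) = 0.9 with θ tied to k this way. Start at k = 2, θ = 13.4: P(X<23.7) ≈ 0.528.
Too low — raise k to concentrate. Iterating converges to k ≈ 6.85.
Then θ = 13.4/(6.85−1) ≈ 2.29.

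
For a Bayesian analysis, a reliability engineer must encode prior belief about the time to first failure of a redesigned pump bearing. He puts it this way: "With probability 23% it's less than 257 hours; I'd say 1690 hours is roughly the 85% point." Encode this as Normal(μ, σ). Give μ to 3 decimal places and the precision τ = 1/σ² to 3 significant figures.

For Normal(μ,σ), the p-quantile is μ + z_p·σ. Here z_{0.23} = -0.7388, z_{0.85} = 1.036.
So 257 = μ − 0.7388σ and 1690 = μ + 1.036σ.
Subtracting: σ = (1690 − 257)/(1.036 − (-0.7388)) = 807.197.
Then μ = 257 − (-0.7388)·807.197 = 853.395.
Precision τ = 1/σ² = 1/807.2² = 1.53e-06.

μ = 853.395, τ = 1.53e-06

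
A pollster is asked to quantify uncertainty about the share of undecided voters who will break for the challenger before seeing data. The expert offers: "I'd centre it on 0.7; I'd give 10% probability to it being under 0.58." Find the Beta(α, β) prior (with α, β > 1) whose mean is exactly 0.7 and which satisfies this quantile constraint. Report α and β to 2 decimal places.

α ≈ 17.43, β ≈ 7.47

With mean 0.7 fixed, write α = 0.7s, β = 0.3s where s = α+β.
Need P(θ < 0.58) = 0.1 under Beta(0.7s, 0.3s). Normal approximation: (q−m)/√(m(1−m)/s) ≈ z_{0.1} = -1.28, so s ≈ 0.7·0.3·(-1.28)²/(0.58−0.7)² = 24.0.
At s = 24.0: P(θ<0.58) ≈ 0.104. Adjusting to match 0.1 gives s ≈ 24.90.
So α = 0.7·24.90 ≈ 17.43, β = 0.3·24.90 ≈ 7.47.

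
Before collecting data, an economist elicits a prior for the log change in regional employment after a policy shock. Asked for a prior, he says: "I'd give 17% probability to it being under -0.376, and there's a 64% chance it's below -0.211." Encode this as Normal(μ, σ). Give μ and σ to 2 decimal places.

For Normal(μ,σ), the p-quantile is μ + z_p·σ. Here z_{0.17} = -0.9542, z_{0.64} = 0.3585.
So -0.376 = μ − 0.9542σ and -0.211 = μ + 0.3585σ.
Subtracting: σ = (-0.211 − -0.376)/(0.3585 − (-0.9542)) = 0.13.
Then μ = -0.376 − (-0.9542)·0.13 = -0.26.

μ = -0.26, σ = 0.13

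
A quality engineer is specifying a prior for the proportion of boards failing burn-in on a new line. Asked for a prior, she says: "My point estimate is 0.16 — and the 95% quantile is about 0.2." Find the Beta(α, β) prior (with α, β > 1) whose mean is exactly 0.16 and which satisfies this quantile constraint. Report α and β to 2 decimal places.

With mean 0.16 fixed, write α = 0.16s, β = 0.84s where s = α+β.
Need P(θ < 0.2) = 0.95 under Beta(0.16s, 0.84s). Normal approximation: (q−m)/√(m(1−m)/s) ≈ z_{0.95} = 1.64, so s ≈ 0.16·0.84·(1.64)²/(0.2−0.16)² = 227.3.
At s = 227.3: P(θ<0.2) ≈ 0.944. Adjusting to match 0.95 gives s ≈ 244.69.
So α = 0.16·244.69 ≈ 39.15, β = 0.84·244.69 ≈ 205.54.

α ≈ 39.15, β ≈ 205.54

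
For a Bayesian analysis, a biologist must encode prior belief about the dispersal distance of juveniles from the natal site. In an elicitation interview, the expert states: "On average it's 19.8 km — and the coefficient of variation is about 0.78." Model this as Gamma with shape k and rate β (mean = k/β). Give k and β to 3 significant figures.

k ≈ 1.64, β ≈ 0.083

For Gamma(k, rate β): mean = k/β, variance = k/β², so CV = 1/√k.
CV = 0.78, hence k = 1/CV² = 1.64.
Then β = k/mean = 1.64/19.8 = 0.083.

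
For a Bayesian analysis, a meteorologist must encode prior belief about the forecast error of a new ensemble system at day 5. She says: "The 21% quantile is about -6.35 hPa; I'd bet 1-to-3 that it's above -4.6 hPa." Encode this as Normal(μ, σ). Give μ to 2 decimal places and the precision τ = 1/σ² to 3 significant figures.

μ = -5.40, τ = 0.716

For Normal(μ,σ), the p-quantile is μ + z_p·σ. Here z_{0.21} = -0.8064, z_{0.75} = 0.6745.
So -6.35 = μ − 0.8064σ and -4.6 = μ + 0.6745σ.
Subtracting: σ = (-4.6 − -6.35)/(0.6745 − (-0.8064)) = 1.18.
Then μ = -6.35 − (-0.8064)·1.18 = -5.40.
Precision τ = 1/σ² = 1/1.182² = 0.716.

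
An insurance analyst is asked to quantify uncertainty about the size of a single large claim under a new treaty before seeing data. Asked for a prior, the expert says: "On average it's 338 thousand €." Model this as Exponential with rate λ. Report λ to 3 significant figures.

λ ≈ 0.00296

Exponential mean = 1/λ, so λ = 1/338.0 = 0.00296.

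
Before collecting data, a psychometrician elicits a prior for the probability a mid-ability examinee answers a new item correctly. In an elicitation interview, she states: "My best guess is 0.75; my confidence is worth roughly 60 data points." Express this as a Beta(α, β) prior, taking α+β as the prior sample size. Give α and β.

α = 45, β = 15

Under the effective-sample-size interpretation, Beta(α, β) has prior mean α/(α+β) and prior sample size α+β.
So α+β = 60 and α/(α+β) = 0.75, giving α = 0.75·60 = 45 and β = 60 − 45 = 15.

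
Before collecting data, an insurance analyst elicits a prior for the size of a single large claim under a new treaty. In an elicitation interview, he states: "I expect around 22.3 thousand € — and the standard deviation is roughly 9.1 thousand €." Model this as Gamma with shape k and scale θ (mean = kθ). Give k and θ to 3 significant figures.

k ≈ 6.01, θ ≈ 3.71

For Gamma(k, scale θ): mean = kθ, variance = kθ², so CV = 1/√k.
CV = SD/mean = 9.1/22.3 = 0.4081, hence k = 1/CV² = 6.01.
Then θ = mean/k = 22.3/6.01 = 3.71.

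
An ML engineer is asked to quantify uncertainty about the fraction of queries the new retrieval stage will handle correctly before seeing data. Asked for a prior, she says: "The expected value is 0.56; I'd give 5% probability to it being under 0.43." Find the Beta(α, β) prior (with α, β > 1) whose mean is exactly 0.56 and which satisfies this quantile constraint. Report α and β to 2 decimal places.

With mean 0.56 fixed, write α = 0.56s, β = 0.44s where s = α+β.
Need P(θ < 0.43) = 0.05 under Beta(0.56s, 0.44s). Normal approximation: (q−m)/√(m(1−m)/s) ≈ z_{0.05} = -1.64, so s ≈ 0.56·0.44·(-1.64)²/(0.43−0.56)² = 39.4.
At s = 39.4: P(θ<0.43) ≈ 0.050. Adjusting to match 0.05 gives s ≈ 39.64.
So α = 0.56·39.64 ≈ 22.20, β = 0.44·39.64 ≈ 17.44.

α ≈ 22.20, β ≈ 17.44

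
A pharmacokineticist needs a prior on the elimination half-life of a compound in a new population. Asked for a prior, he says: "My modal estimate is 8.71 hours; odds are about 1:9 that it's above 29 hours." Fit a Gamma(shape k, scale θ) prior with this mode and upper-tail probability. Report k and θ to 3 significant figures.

Gamma(k,θ) with k>1 has mode (k−1)θ, so θ = 8.71/(k−1).
Need P(X < 29) = 0.9 with θ tied to k this way. Start at k = 2, θ = 8.71: P(X<29) ≈ 0.845.
Too low — raise k to concentrate. Iterating converges to k ≈ 2.3.
Then θ = 8.71/(2.3−1) ≈ 6.69.

k ≈ 2.3, θ ≈ 6.69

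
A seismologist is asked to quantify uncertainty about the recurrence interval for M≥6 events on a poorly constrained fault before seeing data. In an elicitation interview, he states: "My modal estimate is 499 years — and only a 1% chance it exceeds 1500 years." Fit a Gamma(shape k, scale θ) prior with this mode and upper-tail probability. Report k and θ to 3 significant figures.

k ≈ 4.71, θ ≈ 134

Gamma(k,θ) with k>1 has mode (k−1)θ, so θ = 499/(k−1).
Need P(X < 1500) = 0.99 with θ tied to k this way. Start at k = 2, θ = 499: P(X<1500) ≈ 0.802.
Too low — raise k to concentrate. Iterating converges to k ≈ 4.71.
Then θ = 499/(4.71−1) ≈ 134.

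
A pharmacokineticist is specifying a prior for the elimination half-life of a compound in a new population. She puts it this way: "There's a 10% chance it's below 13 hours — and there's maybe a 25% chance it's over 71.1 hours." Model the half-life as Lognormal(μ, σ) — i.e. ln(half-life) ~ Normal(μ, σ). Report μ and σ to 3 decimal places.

μ ≈ 3.678, σ ≈ 0.869

If T ~ Lognormal(μ,σ) then ln T ~ Normal(μ,σ), so the p-quantile of ln T is μ + z_p·σ.
ln(13) = 2.565 and ln(71.1) = 4.264; z_{0.1} = -1.282, z_{0.75} = 0.6745.
σ = (4.264 − 2.565)/(0.6745 − (-1.282)) = 0.869.
μ = 2.565 − (-1.282)·0.869 = 3.678.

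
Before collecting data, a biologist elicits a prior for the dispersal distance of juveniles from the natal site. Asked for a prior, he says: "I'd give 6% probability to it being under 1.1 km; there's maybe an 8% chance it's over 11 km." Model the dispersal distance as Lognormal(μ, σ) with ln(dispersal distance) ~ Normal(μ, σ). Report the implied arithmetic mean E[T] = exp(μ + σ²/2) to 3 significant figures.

If T ~ Lognormal(μ,σ) then ln T ~ Normal(μ,σ), so the p-quantile of ln T is μ + z_p·σ.
ln(1.1) = 0.09531 and ln(11) = 2.398; z_{0.06} = -1.555, z_{0.92} = 1.405.
σ = (2.398 − 0.09531)/(1.405 − (-1.555)) = 0.778.
μ = 0.09531 − (-1.555)·0.778 = 1.305.
E[T] = exp(μ + σ²/2) = exp(1.305 + 0.3026) = 4.99 km.

E[T] ≈ 4.99 km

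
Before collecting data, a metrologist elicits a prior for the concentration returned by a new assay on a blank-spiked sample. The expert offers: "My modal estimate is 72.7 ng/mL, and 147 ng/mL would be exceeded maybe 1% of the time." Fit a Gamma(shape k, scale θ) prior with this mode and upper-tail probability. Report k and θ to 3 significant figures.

Gamma(k,θ) with k>1 has mode (k−1)θ, so θ = 72.7/(k−1).
Need P(X < 147) = 0.99 with θ tied to k this way. Start at k = 2, θ = 72.7: P(X<147) ≈ 0.600.
Too low — raise k to concentrate. Iterating converges to k ≈ 10.9.
Then θ = 72.7/(10.9−1) ≈ 7.35.

k ≈ 10.9, θ ≈ 7.35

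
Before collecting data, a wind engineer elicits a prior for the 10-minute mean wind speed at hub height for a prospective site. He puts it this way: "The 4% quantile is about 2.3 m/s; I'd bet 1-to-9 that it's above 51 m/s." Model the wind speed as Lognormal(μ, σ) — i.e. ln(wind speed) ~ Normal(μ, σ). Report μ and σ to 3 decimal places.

If T ~ Lognormal(μ,σ) then ln T ~ Normal(μ,σ), so the p-quantile of ln T is μ + z_p·σ.
ln(2.3) = 0.8329 and ln(51) = 3.932; z_{0.04} = -1.751, z_{0.9} = 1.282.
σ = (3.932 − 0.8329)/(1.282 − (-1.751)) = 1.022.
μ = 0.8329 − (-1.751)·1.022 = 2.622.

μ ≈ 2.622, σ ≈ 1.022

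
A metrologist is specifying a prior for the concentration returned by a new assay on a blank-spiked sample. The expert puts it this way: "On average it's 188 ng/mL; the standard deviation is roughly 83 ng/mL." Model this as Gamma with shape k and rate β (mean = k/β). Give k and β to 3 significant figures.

For Gamma(k, rate β): mean = k/β, variance = k/β², so CV = 1/√k.
CV = SD/mean = 83/188 = 0.4415, hence k = 1/CV² = 5.13.
Then β = k/mean = 5.13/188 = 0.0273.

k ≈ 5.13, β ≈ 0.0273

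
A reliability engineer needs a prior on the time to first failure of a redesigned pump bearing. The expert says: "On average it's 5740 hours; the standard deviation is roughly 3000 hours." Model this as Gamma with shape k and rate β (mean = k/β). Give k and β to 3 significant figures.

k ≈ 3.66, β ≈ 0.000638

For Gamma(k, rate β): mean = k/β, variance = k/β², so CV = 1/√k.
CV = SD/mean = 3000/5740 = 0.5226, hence k = 1/CV² = 3.66.
Then β = k/mean = 3.66/5740 = 0.000638.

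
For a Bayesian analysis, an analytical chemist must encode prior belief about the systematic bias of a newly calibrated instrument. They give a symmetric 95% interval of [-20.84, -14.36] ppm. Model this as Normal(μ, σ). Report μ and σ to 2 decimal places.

μ = -17.60, σ = 1.65

A symmetric 95% interval runs μ ± z·σ with z = 1.96.
Half-width = 3.24, so σ = 3.24/1.96 = 1.65.
μ is the interval midpoint, -17.60.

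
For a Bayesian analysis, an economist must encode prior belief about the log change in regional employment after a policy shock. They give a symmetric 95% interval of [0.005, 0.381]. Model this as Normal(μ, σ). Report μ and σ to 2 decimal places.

μ = 0.19, σ = 0.10

A symmetric 95% interval runs μ ± z·σ with z = 1.96.
Half-width = 0.188, so σ = 0.188/1.96 = 0.10.
μ is the interval midpoint, 0.19.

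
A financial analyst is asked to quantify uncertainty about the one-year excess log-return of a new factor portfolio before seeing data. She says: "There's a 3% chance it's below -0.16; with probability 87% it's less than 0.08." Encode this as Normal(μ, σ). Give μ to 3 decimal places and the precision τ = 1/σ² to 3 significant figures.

μ = -0.010, τ = 157

The p-quantile of Normal(μ,σ) is μ + z_p·σ, with z_{0.03} = -1.881 and z_{0.87} = 1.126.
Eliminate σ: μ = (z₂·x₁ − z₁·x₂)/(z₂ − z₁) = (1.126·-0.16 − (-1.881)·0.08)/3.007 = -0.010.
Then σ = (x₂ − x₁)/(z₂ − z₁) = (0.08 − -0.16)/3.007 = 0.080.
Precision τ = 1/σ² = 1/0.07981² = 157.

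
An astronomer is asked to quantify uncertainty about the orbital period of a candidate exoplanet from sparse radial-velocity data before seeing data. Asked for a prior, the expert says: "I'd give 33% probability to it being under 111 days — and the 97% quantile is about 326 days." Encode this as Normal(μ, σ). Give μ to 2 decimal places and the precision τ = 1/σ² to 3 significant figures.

μ = 151.76, τ = 0.000117

The p-quantile of Normal(μ,σ) is μ + z_p·σ, with z_{0.33} = -0.4399 and z_{0.97} = 1.881.
Eliminate σ: μ = (z₂·x₁ − z₁·x₂)/(z₂ − z₁) = (1.881·111 − (-0.4399)·326)/2.321 = 151.76.
Then σ = (x₂ − x₁)/(z₂ − z₁) = (326 − 111)/2.321 = 92.64.
Precision τ = 1/σ² = 1/92.64² = 0.000117.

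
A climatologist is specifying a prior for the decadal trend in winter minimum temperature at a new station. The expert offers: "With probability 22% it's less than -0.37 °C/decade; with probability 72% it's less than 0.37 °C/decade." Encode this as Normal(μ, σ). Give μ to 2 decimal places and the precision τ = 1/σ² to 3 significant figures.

μ = 0.05, τ = 3.35

For Normal(μ,σ), the p-quantile is μ + z_p·σ. Here z_{0.22} = -0.7722, z_{0.72} = 0.5828.
So -0.37 = μ − 0.7722σ and 0.37 = μ + 0.5828σ.
Subtracting: σ = (0.37 − -0.37)/(0.5828 − (-0.7722)) = 0.55.
Then μ = -0.37 − (-0.7722)·0.55 = 0.05.
Precision τ = 1/σ² = 1/0.5461² = 3.35.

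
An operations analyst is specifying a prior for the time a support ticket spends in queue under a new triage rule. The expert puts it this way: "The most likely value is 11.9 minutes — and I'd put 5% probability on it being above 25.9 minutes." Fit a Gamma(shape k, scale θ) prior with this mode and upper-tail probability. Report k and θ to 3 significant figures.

k ≈ 5.55, θ ≈ 2.61

Gamma(k,θ) with k>1 has mode (k−1)θ, so θ = 11.9/(k−1).
Need P(X < 25.9) = 0.95 with θ tied to k this way. Start at k = 2, θ = 11.9: P(X<25.9) ≈ 0.640.
Too low — raise k to concentrate. Iterating converges to k ≈ 5.55.
Then θ = 11.9/(5.55−1) ≈ 2.61.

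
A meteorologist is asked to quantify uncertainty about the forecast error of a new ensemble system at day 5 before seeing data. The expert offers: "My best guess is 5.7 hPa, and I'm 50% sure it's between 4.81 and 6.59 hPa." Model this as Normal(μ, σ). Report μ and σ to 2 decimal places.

A symmetric 50% interval runs μ ± z·σ with z = 0.6745.
Half-width = 0.89, so σ = 0.89/0.6745 = 1.32.
μ is the stated best guess, 5.70.

μ = 5.70, σ = 1.32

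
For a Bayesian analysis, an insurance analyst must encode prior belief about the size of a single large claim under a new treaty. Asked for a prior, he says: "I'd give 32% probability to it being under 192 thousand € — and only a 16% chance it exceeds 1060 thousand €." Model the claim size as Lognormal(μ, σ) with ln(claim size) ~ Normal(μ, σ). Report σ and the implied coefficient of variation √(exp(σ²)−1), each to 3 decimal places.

If T ~ Lognormal(μ,σ) then ln T ~ Normal(μ,σ), so the p-quantile of ln T is μ + z_p·σ.
ln(192) = 5.257 and ln(1060) = 6.966; z_{0.32} = -0.4677, z_{0.84} = 0.9945.
σ = (6.966 − 5.257)/(0.9945 − (-0.4677)) = 1.168.
μ = 5.257 − (-0.4677)·1.168 = 5.804.
CV = √(exp(σ²)−1) = √(exp(1.3654)−1) = 1.708.

σ ≈ 1.168, CV ≈ 1.708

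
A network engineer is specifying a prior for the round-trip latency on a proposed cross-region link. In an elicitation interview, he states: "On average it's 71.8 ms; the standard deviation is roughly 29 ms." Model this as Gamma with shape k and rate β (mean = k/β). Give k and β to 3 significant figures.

For Gamma(k, rate β): mean = k/β, variance = k/β², so CV = 1/√k.
CV = SD/mean = 29/71.8 = 0.4039, hence k = 1/CV² = 6.13.
Then β = k/mean = 6.13/71.8 = 0.0854.

k ≈ 6.13, β ≈ 0.0854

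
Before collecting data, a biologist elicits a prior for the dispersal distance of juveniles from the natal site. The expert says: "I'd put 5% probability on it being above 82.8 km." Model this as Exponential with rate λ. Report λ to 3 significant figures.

λ ≈ 0.0362

P(T > 82.8) = e^(−λ·82.8) = 0.05, so λ = −ln(0.05)/82.8 = 0.0362.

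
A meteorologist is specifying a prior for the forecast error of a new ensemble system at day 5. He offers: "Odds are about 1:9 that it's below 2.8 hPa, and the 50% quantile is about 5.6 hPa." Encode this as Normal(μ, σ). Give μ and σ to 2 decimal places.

The p-quantile of Normal(μ,σ) is μ + z_p·σ, with z_{0.1} = -1.282 and z_{0.5} = 0.
Eliminate σ: μ = (z₂·x₁ − z₁·x₂)/(z₂ − z₁) = (0·2.8 − (-1.282)·5.6)/1.282 = 5.60.
Then σ = (x₂ − x₁)/(z₂ − z₁) = (5.6 − 2.8)/1.282 = 2.18.

μ = 5.60, σ = 2.18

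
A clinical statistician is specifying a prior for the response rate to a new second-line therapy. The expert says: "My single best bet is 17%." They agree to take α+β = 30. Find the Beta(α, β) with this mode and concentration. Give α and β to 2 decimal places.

For α,β > 1 the Beta mode is (α−1)/(α+β−2). With α+β = 30, the mode is (α−1)/28.
Set (α−1)/28 = 0.17 → α = 1 + 0.17·28 = 5.76.
β = 30 − α = 24.24.

α = 5.76, β = 24.24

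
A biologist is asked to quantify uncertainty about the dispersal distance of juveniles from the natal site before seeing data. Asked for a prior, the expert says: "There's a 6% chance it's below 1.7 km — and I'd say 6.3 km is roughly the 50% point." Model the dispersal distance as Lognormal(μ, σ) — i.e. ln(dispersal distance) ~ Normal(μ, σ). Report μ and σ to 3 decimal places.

If T ~ Lognormal(μ,σ) then ln T ~ Normal(μ,σ), so the p-quantile of ln T is μ + z_p·σ.
ln(1.7) = 0.5306 and ln(6.3) = 1.841; z_{0.06} = -1.555, z_{0.5} = 0.
σ = (1.841 − 0.5306)/(0 − (-1.555)) = 0.843.
μ = 0.5306 − (-1.555)·0.843 = 1.841.

μ ≈ 1.841, σ ≈ 0.843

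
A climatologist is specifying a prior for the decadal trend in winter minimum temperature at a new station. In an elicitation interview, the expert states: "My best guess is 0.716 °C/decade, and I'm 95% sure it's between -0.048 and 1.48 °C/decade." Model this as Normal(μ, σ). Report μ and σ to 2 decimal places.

μ = 0.72, σ = 0.39

A symmetric 95% interval runs μ ± z·σ with z = 1.96.
Half-width = 0.764, so σ = 0.764/1.96 = 0.39.
μ is the stated best guess, 0.72.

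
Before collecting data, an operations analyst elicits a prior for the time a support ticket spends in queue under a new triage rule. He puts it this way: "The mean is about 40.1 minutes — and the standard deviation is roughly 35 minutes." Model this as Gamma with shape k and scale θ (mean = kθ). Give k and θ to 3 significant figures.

For Gamma(k, scale θ): mean = kθ, variance = kθ², so CV = 1/√k.
CV = SD/mean = 35/40.1 = 0.8728, hence k = 1/CV² = 1.31.
Then θ = mean/k = 40.1/1.31 = 30.5.

k ≈ 1.31, θ ≈ 30.5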